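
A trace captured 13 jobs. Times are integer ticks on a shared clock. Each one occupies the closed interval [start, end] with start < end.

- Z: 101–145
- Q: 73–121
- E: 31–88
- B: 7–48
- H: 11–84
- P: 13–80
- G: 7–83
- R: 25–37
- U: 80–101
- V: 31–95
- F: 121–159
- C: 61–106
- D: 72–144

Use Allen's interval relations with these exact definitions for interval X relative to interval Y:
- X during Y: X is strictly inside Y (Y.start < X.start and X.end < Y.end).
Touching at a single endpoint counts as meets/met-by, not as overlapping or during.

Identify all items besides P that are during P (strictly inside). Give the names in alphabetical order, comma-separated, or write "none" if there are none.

R

Target P = [13, 80].
B [7, 48] → overlaps → no.
C [61, 106] → overlapped-by → no.
D [72, 144] → overlapped-by → no.
E [31, 88] → overlapped-by → no.
F [121, 159] → after → no.
G [7, 83] → contains → no.
H [11, 84] → contains → no.
Q [73, 121] → overlapped-by → no.
R [25, 37] → during → yes.
U [80, 101] → met-by → no.
V [31, 95] → overlapped-by → no.
Z [101, 145] → after → no.
Result: R.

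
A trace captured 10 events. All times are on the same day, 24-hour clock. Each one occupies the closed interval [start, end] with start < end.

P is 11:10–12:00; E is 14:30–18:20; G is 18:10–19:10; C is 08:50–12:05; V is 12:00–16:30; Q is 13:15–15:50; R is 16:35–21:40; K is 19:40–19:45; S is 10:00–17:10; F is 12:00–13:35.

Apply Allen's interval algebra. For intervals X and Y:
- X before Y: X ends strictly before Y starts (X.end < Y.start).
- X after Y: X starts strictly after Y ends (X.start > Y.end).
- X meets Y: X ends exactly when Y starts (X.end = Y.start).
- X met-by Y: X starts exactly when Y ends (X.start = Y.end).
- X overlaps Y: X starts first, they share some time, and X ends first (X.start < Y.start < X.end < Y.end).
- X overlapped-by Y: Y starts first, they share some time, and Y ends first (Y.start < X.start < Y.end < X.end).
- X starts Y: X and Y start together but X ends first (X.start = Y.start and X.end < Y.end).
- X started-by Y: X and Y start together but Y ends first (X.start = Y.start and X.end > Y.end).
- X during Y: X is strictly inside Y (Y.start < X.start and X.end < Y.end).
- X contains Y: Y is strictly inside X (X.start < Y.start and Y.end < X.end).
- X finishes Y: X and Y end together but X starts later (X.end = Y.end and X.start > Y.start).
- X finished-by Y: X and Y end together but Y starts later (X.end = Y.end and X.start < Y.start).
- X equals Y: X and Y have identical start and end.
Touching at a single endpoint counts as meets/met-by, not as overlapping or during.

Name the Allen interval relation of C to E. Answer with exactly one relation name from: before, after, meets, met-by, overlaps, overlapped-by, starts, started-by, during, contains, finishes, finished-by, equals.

before

C = [08:50, 12:05]; E = [14:30, 18:20].
Compare endpoints: C.start < E.start, C.start < E.end, C.end < E.start, C.end < E.end.
That pattern is 'before'.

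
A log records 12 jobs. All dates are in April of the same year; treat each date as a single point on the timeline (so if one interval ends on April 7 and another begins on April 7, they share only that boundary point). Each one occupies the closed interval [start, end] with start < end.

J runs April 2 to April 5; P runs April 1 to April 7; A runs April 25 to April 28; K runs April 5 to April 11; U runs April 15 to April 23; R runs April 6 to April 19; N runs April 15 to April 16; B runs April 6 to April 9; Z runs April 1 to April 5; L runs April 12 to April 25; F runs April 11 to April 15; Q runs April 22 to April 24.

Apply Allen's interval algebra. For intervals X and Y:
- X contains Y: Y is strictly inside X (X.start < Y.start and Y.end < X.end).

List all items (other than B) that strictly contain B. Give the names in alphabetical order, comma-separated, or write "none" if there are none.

K

Target B = [April 6, April 9].
A [April 25, April 28] → after → no.
F [April 11, April 15] → after → no.
J [April 2, April 5] → before → no.
K [April 5, April 11] → contains → yes.
L [April 12, April 25] → after → no.
N [April 15, April 16] → after → no.
P [April 1, April 7] → overlaps → no.
Q [April 22, April 24] → after → no.
R [April 6, April 19] → started-by → no.
U [April 15, April 23] → after → no.
Z [April 1, April 5] → before → no.
Result: K.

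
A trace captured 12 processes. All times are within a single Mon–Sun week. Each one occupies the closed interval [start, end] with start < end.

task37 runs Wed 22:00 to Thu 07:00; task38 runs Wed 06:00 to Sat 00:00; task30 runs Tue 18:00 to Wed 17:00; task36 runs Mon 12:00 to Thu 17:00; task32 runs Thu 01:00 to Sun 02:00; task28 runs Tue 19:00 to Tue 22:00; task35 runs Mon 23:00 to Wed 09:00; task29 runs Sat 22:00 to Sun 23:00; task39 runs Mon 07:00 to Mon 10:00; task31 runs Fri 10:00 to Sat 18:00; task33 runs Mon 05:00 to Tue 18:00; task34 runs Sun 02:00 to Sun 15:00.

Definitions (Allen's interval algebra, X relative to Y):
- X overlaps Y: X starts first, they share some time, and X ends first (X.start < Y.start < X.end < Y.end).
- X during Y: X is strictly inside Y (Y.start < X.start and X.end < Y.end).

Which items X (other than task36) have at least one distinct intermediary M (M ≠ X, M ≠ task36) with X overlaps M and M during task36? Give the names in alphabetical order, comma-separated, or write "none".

Target task36 = [Mon 12:00, Thu 17:00].
Intermediaries M with M during task36: task28, task30, task35, task37.
Via task28 — items with X overlaps task28: none.
Via task30 — items with X overlaps task30: task35.
Via task35 — items with X overlaps task35: task33.
Via task37 — items with X overlaps task37: none.
Union: task33, task35.

task33, task35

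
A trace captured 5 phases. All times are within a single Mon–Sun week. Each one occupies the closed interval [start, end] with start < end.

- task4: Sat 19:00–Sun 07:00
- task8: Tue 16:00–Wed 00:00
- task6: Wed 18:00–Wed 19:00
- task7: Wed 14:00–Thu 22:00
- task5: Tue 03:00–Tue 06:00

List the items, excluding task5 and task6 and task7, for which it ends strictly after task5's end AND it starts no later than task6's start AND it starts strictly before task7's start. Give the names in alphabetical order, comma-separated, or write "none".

Conditions: its end is strictly after task5's end (X.end > Tue 06:00) AND its start is no later than task6's start (X.start <= Wed 18:00) AND its start is strictly before task7's start (X.start < Wed 14:00).
task4: end Sun 07:00 > Tue 06:00? ✓; start Sat 19:00 <= Wed 18:00? ✗; start Sat 19:00 < Wed 14:00? ✗ → no.
task8: end Wed 00:00 > Tue 06:00? ✓; start Tue 16:00 <= Wed 18:00? ✓; start Tue 16:00 < Wed 14:00? ✓ → yes.
Result: task8.

task8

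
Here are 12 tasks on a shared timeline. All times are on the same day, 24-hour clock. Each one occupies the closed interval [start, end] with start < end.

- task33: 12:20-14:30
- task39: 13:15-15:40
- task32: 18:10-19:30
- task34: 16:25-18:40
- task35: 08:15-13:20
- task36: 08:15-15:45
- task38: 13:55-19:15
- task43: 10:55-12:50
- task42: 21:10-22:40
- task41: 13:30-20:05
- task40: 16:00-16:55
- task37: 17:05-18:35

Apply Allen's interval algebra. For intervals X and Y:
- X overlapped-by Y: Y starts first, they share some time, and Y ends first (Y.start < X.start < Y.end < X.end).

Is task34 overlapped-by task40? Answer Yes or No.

task34 = [16:25, 18:40], task40 = [16:00, 16:55].
Actual relation of task34 to task40: overlapped-by.
Asked whether 'overlapped-by' holds → Yes.

Yes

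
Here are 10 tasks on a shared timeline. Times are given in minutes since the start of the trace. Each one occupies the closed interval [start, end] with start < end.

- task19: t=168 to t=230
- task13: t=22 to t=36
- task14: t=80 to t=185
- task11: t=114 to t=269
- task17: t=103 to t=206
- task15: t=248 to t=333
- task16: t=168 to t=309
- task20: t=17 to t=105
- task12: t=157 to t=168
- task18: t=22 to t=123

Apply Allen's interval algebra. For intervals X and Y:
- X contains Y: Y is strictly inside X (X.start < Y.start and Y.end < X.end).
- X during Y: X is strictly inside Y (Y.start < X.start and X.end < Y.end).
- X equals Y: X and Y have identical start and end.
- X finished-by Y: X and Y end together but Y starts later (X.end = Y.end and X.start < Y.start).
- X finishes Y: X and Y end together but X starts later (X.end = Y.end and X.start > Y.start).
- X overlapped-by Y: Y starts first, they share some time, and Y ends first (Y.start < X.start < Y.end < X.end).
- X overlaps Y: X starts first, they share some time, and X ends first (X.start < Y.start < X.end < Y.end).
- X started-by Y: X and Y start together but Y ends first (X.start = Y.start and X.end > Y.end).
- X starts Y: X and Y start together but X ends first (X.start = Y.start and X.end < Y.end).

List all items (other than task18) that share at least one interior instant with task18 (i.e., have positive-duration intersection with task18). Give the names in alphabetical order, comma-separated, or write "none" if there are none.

Target task18 = [t=22, t=123].
task11 [t=114, t=269] → overlapped-by → yes.
task12 [t=157, t=168] → after → no.
task13 [t=22, t=36] → starts → yes.
task14 [t=80, t=185] → overlapped-by → yes.
task15 [t=248, t=333] → after → no.
task16 [t=168, t=309] → after → no.
task17 [t=103, t=206] → overlapped-by → yes.
task19 [t=168, t=230] → after → no.
task20 [t=17, t=105] → overlaps → yes.
Result: task11, task13, task14, task17, task20.

task11, task13, task14, task17, task20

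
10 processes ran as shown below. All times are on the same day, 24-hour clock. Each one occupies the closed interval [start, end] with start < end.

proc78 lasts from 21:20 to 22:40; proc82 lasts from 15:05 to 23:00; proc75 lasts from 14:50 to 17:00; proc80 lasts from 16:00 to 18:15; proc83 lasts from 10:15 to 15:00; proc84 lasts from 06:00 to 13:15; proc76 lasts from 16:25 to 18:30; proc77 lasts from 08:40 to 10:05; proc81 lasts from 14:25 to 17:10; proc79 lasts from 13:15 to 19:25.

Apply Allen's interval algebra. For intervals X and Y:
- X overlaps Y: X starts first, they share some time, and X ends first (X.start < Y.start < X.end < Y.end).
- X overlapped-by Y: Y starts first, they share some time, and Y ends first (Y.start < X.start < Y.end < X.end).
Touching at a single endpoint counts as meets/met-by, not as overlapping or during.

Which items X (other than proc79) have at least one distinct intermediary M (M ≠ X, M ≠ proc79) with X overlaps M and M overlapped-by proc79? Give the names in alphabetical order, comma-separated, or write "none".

Target proc79 = [13:15, 19:25].
Intermediaries M with M overlapped-by proc79: proc82.
Via proc82 — items with X overlaps proc82: proc75, proc81.
Union: proc75, proc81.

proc75, proc81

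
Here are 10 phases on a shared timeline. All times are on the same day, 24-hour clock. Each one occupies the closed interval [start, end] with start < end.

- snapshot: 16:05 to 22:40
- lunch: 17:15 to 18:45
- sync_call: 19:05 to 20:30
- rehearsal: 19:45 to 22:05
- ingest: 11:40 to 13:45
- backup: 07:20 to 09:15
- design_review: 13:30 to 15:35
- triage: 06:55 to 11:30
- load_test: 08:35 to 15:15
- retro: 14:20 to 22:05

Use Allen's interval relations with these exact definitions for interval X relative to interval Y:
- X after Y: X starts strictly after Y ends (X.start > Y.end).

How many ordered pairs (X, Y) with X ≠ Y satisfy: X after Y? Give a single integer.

Checking all 90 ordered pairs for relation 'after'; matching pairs in alphabetical order:
(design_review, backup): design_review after backup ✓
(design_review, triage): design_review after triage ✓
(ingest, backup): ingest after backup ✓
(ingest, triage): ingest after triage ✓
(lunch, backup): lunch after backup ✓
(lunch, design_review): lunch after design_review ✓
(lunch, ingest): lunch after ingest ✓
(lunch, load_test): lunch after load_test ✓
(lunch, triage): lunch after triage ✓
(rehearsal, backup): rehearsal after backup ✓
(rehearsal, design_review): rehearsal after design_review ✓
(rehearsal, ingest): rehearsal after ingest ✓
(rehearsal, load_test): rehearsal after load_test ✓
(rehearsal, lunch): rehearsal after lunch ✓
(rehearsal, triage): rehearsal after triage ✓
(retro, backup): retro after backup ✓
(retro, ingest): retro after ingest ✓
(retro, triage): retro after triage ✓
(snapshot, backup): snapshot after backup ✓
(snapshot, design_review): snapshot after design_review ✓
(snapshot, ingest): snapshot after ingest ✓
(snapshot, load_test): snapshot after load_test ✓
(snapshot, triage): snapshot after triage ✓
(sync_call, backup): sync_call after backup ✓
... plus 5 further pairs not listed.
Count: 29.

29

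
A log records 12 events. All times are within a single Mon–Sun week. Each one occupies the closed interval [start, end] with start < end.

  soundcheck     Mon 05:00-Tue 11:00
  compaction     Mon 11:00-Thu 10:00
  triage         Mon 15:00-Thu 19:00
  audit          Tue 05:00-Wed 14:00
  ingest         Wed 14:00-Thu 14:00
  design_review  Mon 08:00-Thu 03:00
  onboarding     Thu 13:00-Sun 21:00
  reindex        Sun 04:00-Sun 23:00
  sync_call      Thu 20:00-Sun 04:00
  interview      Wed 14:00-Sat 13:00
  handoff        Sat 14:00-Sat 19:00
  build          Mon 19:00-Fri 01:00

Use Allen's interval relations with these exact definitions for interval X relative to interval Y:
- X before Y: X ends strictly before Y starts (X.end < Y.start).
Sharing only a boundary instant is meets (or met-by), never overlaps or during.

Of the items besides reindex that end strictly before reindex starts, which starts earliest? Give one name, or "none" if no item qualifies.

soundcheck

Target reindex = [Sun 04:00, Sun 23:00].
audit [Tue 05:00, Wed 14:00] → before → candidate.
build [Mon 19:00, Fri 01:00] → before → candidate.
compaction [Mon 11:00, Thu 10:00] → before → candidate.
design_review [Mon 08:00, Thu 03:00] → before → candidate.
handoff [Sat 14:00, Sat 19:00] → before → candidate.
ingest [Wed 14:00, Thu 14:00] → before → candidate.
interview [Wed 14:00, Sat 13:00] → before → candidate.
onboarding [Thu 13:00, Sun 21:00] → overlaps → excluded.
soundcheck [Mon 05:00, Tue 11:00] → before → candidate.
sync_call [Thu 20:00, Sun 04:00] → meets → excluded.
triage [Mon 15:00, Thu 19:00] → before → candidate.
Among candidates, earliest start is Mon 05:00 → soundcheck.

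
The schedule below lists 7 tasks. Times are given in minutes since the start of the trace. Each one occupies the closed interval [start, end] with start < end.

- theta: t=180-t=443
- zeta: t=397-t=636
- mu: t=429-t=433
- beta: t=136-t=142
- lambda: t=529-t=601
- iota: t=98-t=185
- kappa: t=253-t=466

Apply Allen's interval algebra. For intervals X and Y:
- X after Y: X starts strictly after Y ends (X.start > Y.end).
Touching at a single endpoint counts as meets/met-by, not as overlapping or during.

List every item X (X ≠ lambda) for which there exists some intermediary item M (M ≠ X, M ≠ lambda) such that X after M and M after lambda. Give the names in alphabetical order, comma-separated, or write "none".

Target lambda = [t=529, t=601].
Intermediaries M with M after lambda: none.
Union: none.

none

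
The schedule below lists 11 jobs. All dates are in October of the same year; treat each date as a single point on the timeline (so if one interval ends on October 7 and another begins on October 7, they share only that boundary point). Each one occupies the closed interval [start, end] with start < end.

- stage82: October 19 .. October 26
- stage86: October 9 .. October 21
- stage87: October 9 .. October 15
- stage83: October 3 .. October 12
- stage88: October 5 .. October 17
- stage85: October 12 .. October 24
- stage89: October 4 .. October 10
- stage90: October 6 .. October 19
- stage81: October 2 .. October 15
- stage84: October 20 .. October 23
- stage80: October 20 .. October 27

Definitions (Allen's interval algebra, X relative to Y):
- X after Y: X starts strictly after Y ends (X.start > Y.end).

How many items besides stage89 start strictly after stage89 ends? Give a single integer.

4

Target stage89 = [October 4, October 10].
stage80 [October 20, October 27] → after → counts.
stage81 [October 2, October 15] → contains → no.
stage82 [October 19, October 26] → after → counts.
stage83 [October 3, October 12] → contains → no.
stage84 [October 20, October 23] → after → counts.
stage85 [October 12, October 24] → after → counts.
stage86 [October 9, October 21] → overlapped-by → no.
stage87 [October 9, October 15] → overlapped-by → no.
stage88 [October 5, October 17] → overlapped-by → no.
stage90 [October 6, October 19] → overlapped-by → no.
Total: 4.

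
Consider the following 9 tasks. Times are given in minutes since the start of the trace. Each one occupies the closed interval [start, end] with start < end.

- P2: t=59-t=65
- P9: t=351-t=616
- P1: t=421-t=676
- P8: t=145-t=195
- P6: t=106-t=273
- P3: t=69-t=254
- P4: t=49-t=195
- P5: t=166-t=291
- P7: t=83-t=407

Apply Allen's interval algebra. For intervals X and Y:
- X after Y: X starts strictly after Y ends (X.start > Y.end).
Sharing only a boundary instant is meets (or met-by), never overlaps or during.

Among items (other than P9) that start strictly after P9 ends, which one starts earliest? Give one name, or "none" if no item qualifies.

none

Target P9 = [t=351, t=616].
P1 [t=421, t=676] → overlapped-by → excluded.
P2 [t=59, t=65] → before → excluded.
P3 [t=69, t=254] → before → excluded.
P4 [t=49, t=195] → before → excluded.
P5 [t=166, t=291] → before → excluded.
P6 [t=106, t=273] → before → excluded.
P7 [t=83, t=407] → overlaps → excluded.
P8 [t=145, t=195] → before → excluded.
No candidates → none.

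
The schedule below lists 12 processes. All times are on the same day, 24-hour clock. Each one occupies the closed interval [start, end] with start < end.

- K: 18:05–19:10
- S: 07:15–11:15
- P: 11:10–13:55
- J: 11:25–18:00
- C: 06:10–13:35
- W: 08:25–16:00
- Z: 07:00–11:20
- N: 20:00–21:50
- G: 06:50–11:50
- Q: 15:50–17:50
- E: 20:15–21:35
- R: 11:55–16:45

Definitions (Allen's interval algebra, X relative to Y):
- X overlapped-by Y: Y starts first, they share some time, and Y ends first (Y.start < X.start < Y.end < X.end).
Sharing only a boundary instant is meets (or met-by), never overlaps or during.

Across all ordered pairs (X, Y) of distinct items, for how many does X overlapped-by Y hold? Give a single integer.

Checking all 132 ordered pairs for relation 'overlapped-by'; matching pairs in alphabetical order:
(J, C): J overlapped-by C ✓
(J, G): J overlapped-by G ✓
(J, P): J overlapped-by P ✓
(J, W): J overlapped-by W ✓
(P, C): P overlapped-by C ✓
(P, G): P overlapped-by G ✓
(P, S): P overlapped-by S ✓
(P, Z): P overlapped-by Z ✓
(Q, R): Q overlapped-by R ✓
(Q, W): Q overlapped-by W ✓
(R, C): R overlapped-by C ✓
(R, P): R overlapped-by P ✓
(R, W): R overlapped-by W ✓
(W, C): W overlapped-by C ✓
(W, G): W overlapped-by G ✓
(W, S): W overlapped-by S ✓
(W, Z): W overlapped-by Z ✓
Count: 17.

17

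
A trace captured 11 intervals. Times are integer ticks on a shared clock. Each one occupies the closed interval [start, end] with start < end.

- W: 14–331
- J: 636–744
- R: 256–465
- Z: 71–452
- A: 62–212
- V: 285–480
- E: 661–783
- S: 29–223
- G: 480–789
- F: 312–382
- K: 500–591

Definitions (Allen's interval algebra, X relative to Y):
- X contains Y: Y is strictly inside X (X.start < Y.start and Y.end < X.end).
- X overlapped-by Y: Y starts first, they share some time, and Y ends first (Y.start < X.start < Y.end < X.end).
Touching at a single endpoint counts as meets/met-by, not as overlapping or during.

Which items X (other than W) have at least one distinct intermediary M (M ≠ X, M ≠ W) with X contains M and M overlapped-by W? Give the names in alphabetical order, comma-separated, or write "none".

R, V, Z

Target W = [14, 331].
Intermediaries M with M overlapped-by W: F, R, V, Z.
Via F — items with X contains F: R, V, Z.
Via R — items with X contains R: none.
Via V — items with X contains V: none.
Via Z — items with X contains Z: none.
Union: R, V, Z.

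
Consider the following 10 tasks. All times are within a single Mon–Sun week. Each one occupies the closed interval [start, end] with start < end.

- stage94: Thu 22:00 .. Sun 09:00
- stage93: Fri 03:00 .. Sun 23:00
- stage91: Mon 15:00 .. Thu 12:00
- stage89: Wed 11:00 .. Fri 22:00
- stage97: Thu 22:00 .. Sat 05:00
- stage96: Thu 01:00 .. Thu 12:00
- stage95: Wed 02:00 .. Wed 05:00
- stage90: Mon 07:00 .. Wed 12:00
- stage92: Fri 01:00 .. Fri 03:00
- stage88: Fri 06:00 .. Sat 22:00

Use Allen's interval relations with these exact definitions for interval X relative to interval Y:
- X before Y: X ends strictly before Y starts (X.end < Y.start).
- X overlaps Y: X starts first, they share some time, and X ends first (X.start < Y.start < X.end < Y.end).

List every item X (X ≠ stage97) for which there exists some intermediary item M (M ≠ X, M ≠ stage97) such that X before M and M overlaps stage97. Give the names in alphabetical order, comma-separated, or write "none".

Target stage97 = [Thu 22:00, Sat 05:00].
Intermediaries M with M overlaps stage97: stage89.
Via stage89 — items with X before stage89: stage95.
Union: stage95.

stage95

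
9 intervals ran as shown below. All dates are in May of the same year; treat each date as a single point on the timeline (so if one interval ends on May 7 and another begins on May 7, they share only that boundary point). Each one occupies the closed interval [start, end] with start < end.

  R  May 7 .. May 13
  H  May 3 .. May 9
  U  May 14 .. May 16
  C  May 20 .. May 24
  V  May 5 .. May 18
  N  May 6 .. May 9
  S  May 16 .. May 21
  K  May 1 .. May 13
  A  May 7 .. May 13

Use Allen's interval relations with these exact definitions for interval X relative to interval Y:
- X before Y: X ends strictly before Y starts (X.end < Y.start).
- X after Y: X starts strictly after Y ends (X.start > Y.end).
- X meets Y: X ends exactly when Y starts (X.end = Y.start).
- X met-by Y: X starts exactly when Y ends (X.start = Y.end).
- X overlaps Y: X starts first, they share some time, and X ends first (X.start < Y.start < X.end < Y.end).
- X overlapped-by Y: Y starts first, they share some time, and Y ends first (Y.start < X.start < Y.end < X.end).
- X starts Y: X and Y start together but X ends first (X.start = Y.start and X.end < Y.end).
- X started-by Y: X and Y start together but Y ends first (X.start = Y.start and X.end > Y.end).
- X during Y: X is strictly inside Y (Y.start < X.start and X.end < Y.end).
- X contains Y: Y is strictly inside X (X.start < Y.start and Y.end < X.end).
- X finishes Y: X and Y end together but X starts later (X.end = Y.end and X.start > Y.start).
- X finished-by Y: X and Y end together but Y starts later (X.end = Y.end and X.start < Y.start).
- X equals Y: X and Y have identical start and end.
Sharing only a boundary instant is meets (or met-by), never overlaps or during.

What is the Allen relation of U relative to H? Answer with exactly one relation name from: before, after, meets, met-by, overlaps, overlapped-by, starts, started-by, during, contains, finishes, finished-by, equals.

U = [May 14, May 16]; H = [May 3, May 9].
Compare endpoints: U.start > H.start, U.start > H.end, U.end > H.start, U.end > H.end.
That pattern is 'after'.

after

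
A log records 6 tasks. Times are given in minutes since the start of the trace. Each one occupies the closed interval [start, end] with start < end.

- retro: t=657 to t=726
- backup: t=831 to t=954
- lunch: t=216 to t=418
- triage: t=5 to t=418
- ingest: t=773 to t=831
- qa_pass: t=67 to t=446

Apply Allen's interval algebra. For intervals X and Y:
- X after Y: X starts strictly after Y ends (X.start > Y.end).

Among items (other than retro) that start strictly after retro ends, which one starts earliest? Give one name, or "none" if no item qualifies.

ingest

Target retro = [t=657, t=726].
backup [t=831, t=954] → after → candidate.
ingest [t=773, t=831] → after → candidate.
lunch [t=216, t=418] → before → excluded.
qa_pass [t=67, t=446] → before → excluded.
triage [t=5, t=418] → before → excluded.
Among candidates, earliest start is t=773 → ingest.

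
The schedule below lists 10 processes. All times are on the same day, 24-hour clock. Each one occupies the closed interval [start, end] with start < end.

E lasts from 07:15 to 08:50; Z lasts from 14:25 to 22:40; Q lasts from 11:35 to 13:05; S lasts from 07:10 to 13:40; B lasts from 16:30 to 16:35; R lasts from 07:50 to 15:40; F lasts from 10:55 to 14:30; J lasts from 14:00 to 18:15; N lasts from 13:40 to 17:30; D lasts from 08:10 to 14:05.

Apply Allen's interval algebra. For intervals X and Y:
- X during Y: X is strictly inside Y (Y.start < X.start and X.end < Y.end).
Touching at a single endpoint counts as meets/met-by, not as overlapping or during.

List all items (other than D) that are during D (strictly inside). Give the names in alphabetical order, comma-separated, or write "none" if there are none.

Q

Target D = [08:10, 14:05].
B [16:30, 16:35] → after → no.
E [07:15, 08:50] → overlaps → no.
F [10:55, 14:30] → overlapped-by → no.
J [14:00, 18:15] → overlapped-by → no.
N [13:40, 17:30] → overlapped-by → no.
Q [11:35, 13:05] → during → yes.
R [07:50, 15:40] → contains → no.
S [07:10, 13:40] → overlaps → no.
Z [14:25, 22:40] → after → no.
Result: Q.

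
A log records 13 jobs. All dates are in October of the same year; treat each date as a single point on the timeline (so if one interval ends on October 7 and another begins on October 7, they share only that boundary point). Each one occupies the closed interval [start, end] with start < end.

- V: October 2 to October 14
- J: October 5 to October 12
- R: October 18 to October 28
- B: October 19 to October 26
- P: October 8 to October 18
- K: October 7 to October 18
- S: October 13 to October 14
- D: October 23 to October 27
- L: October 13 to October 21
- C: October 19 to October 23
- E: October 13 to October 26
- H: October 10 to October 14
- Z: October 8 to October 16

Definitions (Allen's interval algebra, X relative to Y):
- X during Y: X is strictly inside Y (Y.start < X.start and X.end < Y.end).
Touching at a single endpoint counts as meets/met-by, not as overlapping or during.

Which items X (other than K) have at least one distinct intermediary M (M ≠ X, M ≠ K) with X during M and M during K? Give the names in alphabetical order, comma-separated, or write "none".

H, S

Target K = [October 7, October 18].
Intermediaries M with M during K: H, S, Z.
Via H — items with X during H: none.
Via S — items with X during S: none.
Via Z — items with X during Z: H, S.
Union: H, S.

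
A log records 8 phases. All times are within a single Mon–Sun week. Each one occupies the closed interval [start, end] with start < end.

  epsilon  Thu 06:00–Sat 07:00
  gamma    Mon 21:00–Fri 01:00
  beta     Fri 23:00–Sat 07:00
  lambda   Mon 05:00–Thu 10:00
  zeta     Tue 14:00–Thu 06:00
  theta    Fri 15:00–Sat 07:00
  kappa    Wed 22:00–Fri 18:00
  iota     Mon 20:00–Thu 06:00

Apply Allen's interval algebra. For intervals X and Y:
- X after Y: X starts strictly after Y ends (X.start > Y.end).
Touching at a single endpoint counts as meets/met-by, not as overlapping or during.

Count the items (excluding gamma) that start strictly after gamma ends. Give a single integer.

Target gamma = [Mon 21:00, Fri 01:00].
beta [Fri 23:00, Sat 07:00] → after → counts.
epsilon [Thu 06:00, Sat 07:00] → overlapped-by → no.
iota [Mon 20:00, Thu 06:00] → overlaps → no.
kappa [Wed 22:00, Fri 18:00] → overlapped-by → no.
lambda [Mon 05:00, Thu 10:00] → overlaps → no.
theta [Fri 15:00, Sat 07:00] → after → counts.
zeta [Tue 14:00, Thu 06:00] → during → no.
Total: 2.

2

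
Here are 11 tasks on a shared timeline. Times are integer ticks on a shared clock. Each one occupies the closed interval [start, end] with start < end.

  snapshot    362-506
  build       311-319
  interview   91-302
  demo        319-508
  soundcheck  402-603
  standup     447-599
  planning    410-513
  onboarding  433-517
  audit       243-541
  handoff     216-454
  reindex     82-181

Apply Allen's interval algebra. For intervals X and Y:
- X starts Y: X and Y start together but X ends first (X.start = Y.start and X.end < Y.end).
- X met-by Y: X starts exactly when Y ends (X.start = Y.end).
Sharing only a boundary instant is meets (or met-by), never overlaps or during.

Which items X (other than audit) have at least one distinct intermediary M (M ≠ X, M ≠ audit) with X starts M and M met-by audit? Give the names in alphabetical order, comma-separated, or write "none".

Target audit = [243, 541].
Intermediaries M with M met-by audit: none.
Union: none.

none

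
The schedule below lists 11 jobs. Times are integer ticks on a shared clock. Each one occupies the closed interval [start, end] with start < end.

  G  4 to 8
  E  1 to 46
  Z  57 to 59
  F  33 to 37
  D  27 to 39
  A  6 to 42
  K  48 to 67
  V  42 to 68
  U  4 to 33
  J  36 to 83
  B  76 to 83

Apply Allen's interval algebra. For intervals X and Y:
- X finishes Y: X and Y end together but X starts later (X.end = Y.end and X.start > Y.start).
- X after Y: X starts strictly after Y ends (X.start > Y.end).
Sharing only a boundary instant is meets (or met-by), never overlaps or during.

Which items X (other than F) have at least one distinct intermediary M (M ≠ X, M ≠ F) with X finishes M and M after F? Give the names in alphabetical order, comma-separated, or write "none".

Target F = [33, 37].
Intermediaries M with M after F: B, K, V, Z.
Via B — items with X finishes B: none.
Via K — items with X finishes K: none.
Via V — items with X finishes V: none.
Via Z — items with X finishes Z: none.
Union: none.

none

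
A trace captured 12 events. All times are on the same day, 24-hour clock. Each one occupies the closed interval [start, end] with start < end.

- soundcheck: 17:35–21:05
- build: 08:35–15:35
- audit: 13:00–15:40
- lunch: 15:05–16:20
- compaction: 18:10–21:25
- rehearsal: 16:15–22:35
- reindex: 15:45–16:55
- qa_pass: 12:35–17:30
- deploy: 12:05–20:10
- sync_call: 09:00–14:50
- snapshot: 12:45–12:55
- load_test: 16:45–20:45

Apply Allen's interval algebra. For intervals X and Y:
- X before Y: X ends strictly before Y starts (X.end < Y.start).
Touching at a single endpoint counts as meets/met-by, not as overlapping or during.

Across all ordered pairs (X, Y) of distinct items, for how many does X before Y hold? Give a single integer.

Checking all 132 ordered pairs for relation 'before'; matching pairs in alphabetical order:
(audit, compaction): audit before compaction ✓
(audit, load_test): audit before load_test ✓
(audit, rehearsal): audit before rehearsal ✓
(audit, reindex): audit before reindex ✓
(audit, soundcheck): audit before soundcheck ✓
(build, compaction): build before compaction ✓
(build, load_test): build before load_test ✓
(build, rehearsal): build before rehearsal ✓
(build, reindex): build before reindex ✓
(build, soundcheck): build before soundcheck ✓
(lunch, compaction): lunch before compaction ✓
(lunch, load_test): lunch before load_test ✓
(lunch, soundcheck): lunch before soundcheck ✓
(qa_pass, compaction): qa_pass before compaction ✓
(qa_pass, soundcheck): qa_pass before soundcheck ✓
(reindex, compaction): reindex before compaction ✓
(reindex, soundcheck): reindex before soundcheck ✓
(snapshot, audit): snapshot before audit ✓
(snapshot, compaction): snapshot before compaction ✓
(snapshot, load_test): snapshot before load_test ✓
(snapshot, lunch): snapshot before lunch ✓
(snapshot, rehearsal): snapshot before rehearsal ✓
(snapshot, reindex): snapshot before reindex ✓
(snapshot, soundcheck): snapshot before soundcheck ✓
... plus 6 further pairs not listed.
Count: 30.

30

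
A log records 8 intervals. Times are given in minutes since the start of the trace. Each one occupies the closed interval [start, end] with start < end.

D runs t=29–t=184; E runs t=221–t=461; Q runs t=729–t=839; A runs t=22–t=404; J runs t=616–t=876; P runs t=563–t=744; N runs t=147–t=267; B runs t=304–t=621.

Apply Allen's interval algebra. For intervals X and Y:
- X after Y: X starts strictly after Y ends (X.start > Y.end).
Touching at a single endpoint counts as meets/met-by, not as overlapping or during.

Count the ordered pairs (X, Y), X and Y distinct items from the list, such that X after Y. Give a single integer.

16

Checking all 56 ordered pairs for relation 'after'; matching pairs in alphabetical order:
(B, D): B after D ✓
(B, N): B after N ✓
(E, D): E after D ✓
(J, A): J after A ✓
(J, D): J after D ✓
(J, E): J after E ✓
(J, N): J after N ✓
(P, A): P after A ✓
(P, D): P after D ✓
(P, E): P after E ✓
(P, N): P after N ✓
(Q, A): Q after A ✓
(Q, B): Q after B ✓
(Q, D): Q after D ✓
(Q, E): Q after E ✓
(Q, N): Q after N ✓
Count: 16.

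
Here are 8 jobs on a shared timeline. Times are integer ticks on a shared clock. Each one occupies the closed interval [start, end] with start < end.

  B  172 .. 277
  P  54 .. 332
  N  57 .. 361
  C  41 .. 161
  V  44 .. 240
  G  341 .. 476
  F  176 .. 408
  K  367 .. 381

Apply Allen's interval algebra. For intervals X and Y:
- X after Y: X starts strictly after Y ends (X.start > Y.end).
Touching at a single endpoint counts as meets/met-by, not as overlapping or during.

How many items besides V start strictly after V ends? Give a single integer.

2

Target V = [44, 240].
B [172, 277] → overlapped-by → no.
C [41, 161] → overlaps → no.
F [176, 408] → overlapped-by → no.
G [341, 476] → after → counts.
K [367, 381] → after → counts.
N [57, 361] → overlapped-by → no.
P [54, 332] → overlapped-by → no.
Total: 2.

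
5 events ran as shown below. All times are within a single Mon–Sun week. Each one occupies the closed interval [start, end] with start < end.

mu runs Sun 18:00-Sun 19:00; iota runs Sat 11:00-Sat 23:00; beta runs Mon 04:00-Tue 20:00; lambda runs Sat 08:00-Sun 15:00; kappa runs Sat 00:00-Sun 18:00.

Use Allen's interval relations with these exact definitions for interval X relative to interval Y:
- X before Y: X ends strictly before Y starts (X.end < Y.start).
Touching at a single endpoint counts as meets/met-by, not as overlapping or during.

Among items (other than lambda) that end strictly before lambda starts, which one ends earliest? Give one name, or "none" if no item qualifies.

Target lambda = [Sat 08:00, Sun 15:00].
beta [Mon 04:00, Tue 20:00] → before → candidate.
iota [Sat 11:00, Sat 23:00] → during → excluded.
kappa [Sat 00:00, Sun 18:00] → contains → excluded.
mu [Sun 18:00, Sun 19:00] → after → excluded.
Among candidates, earliest end is Tue 20:00 → beta.

beta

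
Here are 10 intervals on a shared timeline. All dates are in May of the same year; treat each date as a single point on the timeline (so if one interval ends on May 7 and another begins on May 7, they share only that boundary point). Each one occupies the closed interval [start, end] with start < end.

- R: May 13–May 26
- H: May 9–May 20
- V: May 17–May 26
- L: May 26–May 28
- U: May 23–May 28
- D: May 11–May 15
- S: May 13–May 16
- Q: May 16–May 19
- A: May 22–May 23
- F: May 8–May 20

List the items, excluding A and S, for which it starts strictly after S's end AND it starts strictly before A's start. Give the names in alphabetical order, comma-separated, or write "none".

V

Conditions: its start is strictly after S's end (X.start > May 16) AND its start is strictly before A's start (X.start < May 22).
D: start May 11 > May 16? ✗; start May 11 < May 22? ✓ → no.
F: start May 8 > May 16? ✗; start May 8 < May 22? ✓ → no.
H: start May 9 > May 16? ✗; start May 9 < May 22? ✓ → no.
L: start May 26 > May 16? ✓; start May 26 < May 22? ✗ → no.
Q: start May 16 > May 16? ✗; start May 16 < May 22? ✓ → no.
R: start May 13 > May 16? ✗; start May 13 < May 22? ✓ → no.
U: start May 23 > May 16? ✓; start May 23 < May 22? ✗ → no.
V: start May 17 > May 16? ✓; start May 17 < May 22? ✓ → yes.
Result: V.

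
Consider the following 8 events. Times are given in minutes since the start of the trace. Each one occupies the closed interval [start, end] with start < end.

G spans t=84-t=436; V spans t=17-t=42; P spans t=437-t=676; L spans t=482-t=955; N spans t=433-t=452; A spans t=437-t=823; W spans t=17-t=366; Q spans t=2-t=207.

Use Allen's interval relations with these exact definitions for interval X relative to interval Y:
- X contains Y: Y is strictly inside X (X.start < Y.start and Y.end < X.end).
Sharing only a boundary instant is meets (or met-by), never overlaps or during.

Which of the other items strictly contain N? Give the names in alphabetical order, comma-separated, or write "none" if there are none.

none

Target N = [t=433, t=452].
A [t=437, t=823] → overlapped-by → no.
G [t=84, t=436] → overlaps → no.
L [t=482, t=955] → after → no.
P [t=437, t=676] → overlapped-by → no.
Q [t=2, t=207] → before → no.
V [t=17, t=42] → before → no.
W [t=17, t=366] → before → no.
Result: none.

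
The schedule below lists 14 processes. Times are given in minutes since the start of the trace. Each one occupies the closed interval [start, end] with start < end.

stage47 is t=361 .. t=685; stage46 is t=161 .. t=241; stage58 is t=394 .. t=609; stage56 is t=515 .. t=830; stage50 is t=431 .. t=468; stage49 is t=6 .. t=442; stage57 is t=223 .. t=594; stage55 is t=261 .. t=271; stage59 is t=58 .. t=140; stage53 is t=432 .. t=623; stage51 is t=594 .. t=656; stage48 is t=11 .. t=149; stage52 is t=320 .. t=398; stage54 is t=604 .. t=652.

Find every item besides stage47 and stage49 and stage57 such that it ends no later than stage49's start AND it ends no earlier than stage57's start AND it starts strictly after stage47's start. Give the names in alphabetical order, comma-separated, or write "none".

Conditions: its end is no later than stage49's start (X.end <= t=6) AND its end is no earlier than stage57's start (X.end >= t=223) AND its start is strictly after stage47's start (X.start > t=361).
stage46: end t=241 <= t=6? ✗; end t=241 >= t=223? ✓; start t=161 > t=361? ✗ → no.
stage48: end t=149 <= t=6? ✗; end t=149 >= t=223? ✗; start t=11 > t=361? ✗ → no.
stage50: end t=468 <= t=6? ✗; end t=468 >= t=223? ✓; start t=431 > t=361? ✓ → no.
stage51: end t=656 <= t=6? ✗; end t=656 >= t=223? ✓; start t=594 > t=361? ✓ → no.
stage52: end t=398 <= t=6? ✗; end t=398 >= t=223? ✓; start t=320 > t=361? ✗ → no.
stage53: end t=623 <= t=6? ✗; end t=623 >= t=223? ✓; start t=432 > t=361? ✓ → no.
stage54: end t=652 <= t=6? ✗; end t=652 >= t=223? ✓; start t=604 > t=361? ✓ → no.
stage55: end t=271 <= t=6? ✗; end t=271 >= t=223? ✓; start t=261 > t=361? ✗ → no.
stage56: end t=830 <= t=6? ✗; end t=830 >= t=223? ✓; start t=515 > t=361? ✓ → no.
stage58: end t=609 <= t=6? ✗; end t=609 >= t=223? ✓; start t=394 > t=361? ✓ → no.
stage59: end t=140 <= t=6? ✗; end t=140 >= t=223? ✗; start t=58 > t=361? ✗ → no.
Result: none.

none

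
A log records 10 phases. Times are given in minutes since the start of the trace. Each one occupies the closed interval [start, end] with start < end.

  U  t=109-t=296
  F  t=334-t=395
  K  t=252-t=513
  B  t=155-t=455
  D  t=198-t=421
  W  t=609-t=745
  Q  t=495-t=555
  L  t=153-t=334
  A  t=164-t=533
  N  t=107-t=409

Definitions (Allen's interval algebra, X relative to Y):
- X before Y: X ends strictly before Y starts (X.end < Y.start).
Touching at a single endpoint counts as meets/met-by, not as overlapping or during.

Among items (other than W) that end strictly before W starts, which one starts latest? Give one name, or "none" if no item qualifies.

Q

Target W = [t=609, t=745].
A [t=164, t=533] → before → candidate.
B [t=155, t=455] → before → candidate.
D [t=198, t=421] → before → candidate.
F [t=334, t=395] → before → candidate.
K [t=252, t=513] → before → candidate.
L [t=153, t=334] → before → candidate.
N [t=107, t=409] → before → candidate.
Q [t=495, t=555] → before → candidate.
U [t=109, t=296] → before → candidate.
Among candidates, latest start is t=495 → Q.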